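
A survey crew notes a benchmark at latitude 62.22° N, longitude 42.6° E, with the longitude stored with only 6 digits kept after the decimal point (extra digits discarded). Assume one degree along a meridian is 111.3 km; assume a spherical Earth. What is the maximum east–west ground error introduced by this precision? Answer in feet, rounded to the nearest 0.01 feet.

Truncating at 6 decimal places can drop up to a full unit in the last place, so the longitude may be off by as much as 1e-06°.
One degree of longitude at 62.22° is 111300 × cos 62.22° ≈ 111300 × 0.4661 = 51874.5 m.
Maximum E–W displacement: 1e-06 × 51874.5 = 0.0518745 m.
Converting: 0.0518745 m × 3.2808 ft/m ≈ 0.17019 ft.

0.17 feet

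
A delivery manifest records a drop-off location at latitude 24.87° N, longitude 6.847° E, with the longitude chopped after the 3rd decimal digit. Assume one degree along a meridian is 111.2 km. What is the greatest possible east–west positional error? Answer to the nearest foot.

Truncating at 3 decimal places can drop up to a full unit in the last place, so the longitude may be off by as much as 0.001°.
At latitude 24.87° a degree of longitude spans 111200 m × cos 24.87° = 111200 × 0.9073 ≈ 100888 m.
So at most 0.001° × 100888 ≈ 100.888 m east–west.
In feet: 100.888 m ÷ 0.3048 ≈ 331 ft.

331 feet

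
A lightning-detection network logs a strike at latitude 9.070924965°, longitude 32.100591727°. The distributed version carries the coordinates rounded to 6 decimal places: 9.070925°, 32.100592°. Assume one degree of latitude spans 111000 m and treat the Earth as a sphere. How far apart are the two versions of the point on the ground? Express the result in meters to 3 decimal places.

The latitude changed by -0.000000035° and the longitude by -0.000000273°.
North–south shift: -0.000000035 × 111000 = -0.003885 m.
E–W at 9.07093°: -0.000000273° × 111000 × cos 9.07093° = -0.000000273 × 111000 × 0.9875 ≈ -0.029924 m.
Combined displacement = (0.003885² + 0.029924²)^½ ≈ 0.0301752 m.

0.030 meters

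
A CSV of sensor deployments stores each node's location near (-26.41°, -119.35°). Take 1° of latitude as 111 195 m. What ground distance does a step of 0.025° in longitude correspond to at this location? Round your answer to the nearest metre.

2490 metres

At 26.41° a degree of longitude is 111195 × cos 26.41° ≈ 99590 m, so 0.025° corresponds to 2489.75 m.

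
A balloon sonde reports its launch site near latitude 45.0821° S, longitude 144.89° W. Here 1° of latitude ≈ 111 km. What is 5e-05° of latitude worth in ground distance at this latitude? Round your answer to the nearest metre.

Along a meridian 5e-05° is 5e-05 × 111000 = 5.55 m.

6 metres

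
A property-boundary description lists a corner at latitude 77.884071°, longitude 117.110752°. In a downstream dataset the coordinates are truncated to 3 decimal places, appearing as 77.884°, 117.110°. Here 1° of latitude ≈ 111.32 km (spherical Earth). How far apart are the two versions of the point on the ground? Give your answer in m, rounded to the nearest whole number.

The latitude changed by +0.000071° and the longitude by +0.000752°.
North–south shift: 0.000071 × 111320 = 7.90372 m.
East–west at this latitude: 0.000752° × 111320 × cos 77.884° ≈ 0.000752 × 23365.1 = 17.5706 m.
Hypotenuse of the two orthogonal shifts: √(7.90372² + 17.5706²) = 19.2664 m.

19 m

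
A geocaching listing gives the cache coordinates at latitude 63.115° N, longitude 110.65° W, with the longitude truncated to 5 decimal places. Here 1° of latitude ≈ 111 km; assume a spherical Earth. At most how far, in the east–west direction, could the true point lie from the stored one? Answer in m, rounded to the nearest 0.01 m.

Truncating at 5 decimal places can drop up to a full unit in the last place, so the longitude may be off by as much as 1e-05°.
At latitude 63.115° a degree of longitude spans 111000 m × cos 63.115° = 111000 × 0.4522 ≈ 50194.3 m.
Maximum E–W displacement: 1e-05 × 50194.3 = 0.501943 m.

0.50 m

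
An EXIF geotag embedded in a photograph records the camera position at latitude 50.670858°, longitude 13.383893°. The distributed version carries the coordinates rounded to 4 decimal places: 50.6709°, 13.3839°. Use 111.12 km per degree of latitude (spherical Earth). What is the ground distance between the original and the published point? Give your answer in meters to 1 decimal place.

4.7 meters

The latitude changed by -0.000042° and the longitude by -0.000007°.
North–south shift: -0.000042 × 111120 = -4.66704 m.
E–W at 50.6709°: -0.000007° × 111120 × cos 50.6709° = -0.000007 × 111120 × 0.6338 ≈ -0.492975 m.
Combined displacement = (4.66704² + 0.492975²)^½ ≈ 4.693 m.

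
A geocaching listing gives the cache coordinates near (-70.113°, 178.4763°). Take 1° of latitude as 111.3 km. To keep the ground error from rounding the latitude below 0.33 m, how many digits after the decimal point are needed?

One degree of latitude covers 111300 m.
N decimal places → at most half a unit in the last place, 0.5 × 10⁻ᴺ° = 111300/2 × 10⁻ᴺ m.
Need 0.5 × 111300 × 10⁻ᴺ ≤ 0.33 → 10⁻ᴺ ≤ 5.930e-06, so N ≥ 5.23.
N = 5 would give 0.556 m (too coarse); N = 6 gives 0.0556 m ≤ 0.33 m.

6 decimal places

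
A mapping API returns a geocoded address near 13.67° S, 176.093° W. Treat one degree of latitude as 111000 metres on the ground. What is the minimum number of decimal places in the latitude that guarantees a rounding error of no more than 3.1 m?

One degree of latitude covers 111000 m.
With N decimal places the half-ulp bound is 0.5·10⁻ᴺ°, or 0.5·10⁻ᴺ × 111000 m on the ground.
Need 0.5 × 111000 × 10⁻ᴺ ≤ 3.1 → 10⁻ᴺ ≤ 5.586e-05, so N ≥ 4.25.
N = 4 would give 5.55 m (too coarse); N = 5 gives 0.555 m ≤ 3.1 m.

5 decimal places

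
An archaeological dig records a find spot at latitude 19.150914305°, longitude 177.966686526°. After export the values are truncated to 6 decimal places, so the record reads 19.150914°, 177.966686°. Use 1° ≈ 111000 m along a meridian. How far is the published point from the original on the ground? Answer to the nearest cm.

6 cm

The latitude changed by +0.000000305° and the longitude by +0.000000526°.
N–S: 0.000000305° × 111000 m/° = 0.033855 m.
E–W at 19.1509°: 0.000000526° × 111000 × cos 19.1509° = 0.000000526 × 111000 × 0.9447 ≈ 0.0551548 m.
Hypotenuse of the two orthogonal shifts: √(0.033855² + 0.0551548²) = 0.0647164 m.
That is 0.0647164 m = 6.4716 cm.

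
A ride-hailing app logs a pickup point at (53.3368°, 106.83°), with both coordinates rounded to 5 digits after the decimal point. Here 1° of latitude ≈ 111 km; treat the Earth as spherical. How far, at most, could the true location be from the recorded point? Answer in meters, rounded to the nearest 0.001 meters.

0.646 meters

Rounding to 5 decimal places leaves each coordinate within ±5e-06° of the true value.
Latitude error → 5e-06 × 111000 = 0.555 m along the meridian.
E–W at 53.3368°: 5e-06° × 111000 × cos 53.3368° = 5e-06 × 111000 × 0.5971 ≈ 0.331396 m.
Worst case both components are at the extreme and orthogonal: √(0.555² + 0.331396²) ≈ 0.646412 m.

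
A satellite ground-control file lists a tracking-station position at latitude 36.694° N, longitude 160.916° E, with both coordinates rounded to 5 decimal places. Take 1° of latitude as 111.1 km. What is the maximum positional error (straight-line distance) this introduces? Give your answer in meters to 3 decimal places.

Rounding to 5 decimal places leaves each coordinate within ±5e-06° of the true value.
N–S: 5e-06° × 111100 m/° = 0.5555 m.
Longitude error → 5e-06 × 111100 × cos 36.694° = 5e-06 × 111100 × 0.8018 ≈ 0.445421 m.
Combining orthogonally: (0.5555² + 0.445421²)^½ ≈ 0.712025 m.

0.712 meters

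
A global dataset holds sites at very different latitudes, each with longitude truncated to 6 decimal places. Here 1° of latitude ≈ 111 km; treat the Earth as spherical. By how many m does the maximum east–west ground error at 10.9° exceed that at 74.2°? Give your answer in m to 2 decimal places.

0.08 m

Truncating at 6 decimal places can drop up to a full unit in the last place, so the longitude may be off by as much as 1e-06°.
At 10.9°: 1e-06° × 111000 × cos 10.9° = 1e-06 × 111000 × 0.9820 ≈ 0.109 m.
Error at 74.2° = 1e-06° × 111000 × cos 74.2° ≈ 0.111 × 0.2723 = 0.030223 m.
Difference: 0.109 − 0.030223 = 0.078774 m.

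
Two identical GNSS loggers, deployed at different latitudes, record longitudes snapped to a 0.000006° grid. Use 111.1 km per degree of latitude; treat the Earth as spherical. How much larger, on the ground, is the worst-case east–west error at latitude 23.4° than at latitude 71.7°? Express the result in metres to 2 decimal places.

With a 0.000006° grid the true value lies within half a step, ±0.000006°/2 = ±3e-06°, of the stored one.
At 23.4°: 3e-06° × 111100 × cos 23.4° = 3e-06 × 111100 × 0.9178 ≈ 0.30589 m.
At 71.7°: 3e-06° × 111100 × cos 71.7° = 3e-06 × 111100 × 0.3140 ≈ 0.10465 m.
Difference: 0.30589 − 0.10465 = 0.20123 m.

0.20 metres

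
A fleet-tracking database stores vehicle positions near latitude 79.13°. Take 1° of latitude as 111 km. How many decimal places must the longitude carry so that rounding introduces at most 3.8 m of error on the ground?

4

At 79.13° one degree of longitude covers 111000 × cos 79.13° ≈ 111000 × 0.1886 ≈ 20932.5 m.
N decimal places → at most half a unit in the last place, 0.5 × 10⁻ᴺ° = 20932.5/2 × 10⁻ᴺ m.
Need 0.5 × 20932.5 × 10⁻ᴺ ≤ 3.8 → 10⁻ᴺ ≤ 3.631e-04, so N ≥ 3.44.
So 4 decimal places suffice (1.05 m); 3 would allow up to 10.5 m.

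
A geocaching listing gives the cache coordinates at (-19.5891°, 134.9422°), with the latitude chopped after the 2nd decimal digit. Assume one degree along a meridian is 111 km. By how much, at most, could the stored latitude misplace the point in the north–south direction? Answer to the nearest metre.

1110 metres

Truncating at 2 decimal places can drop up to a full unit in the last place, so the latitude may be off by as much as 0.01°.
North–south distance: 0.01° × 111000 m/° = 1110 m.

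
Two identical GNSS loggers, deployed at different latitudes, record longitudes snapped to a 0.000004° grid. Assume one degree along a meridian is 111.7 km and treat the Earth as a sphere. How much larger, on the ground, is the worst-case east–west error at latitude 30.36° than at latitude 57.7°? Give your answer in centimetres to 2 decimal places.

With a 0.000004° grid the true value lies within half a step, ±0.000004°/2 = ±2e-06°, of the stored one.
At 30.36°: 2e-06° × 111700 × cos 30.36° = 2e-06 × 111700 × 0.8629 ≈ 0.19276 m.
Error at 57.7° = 2e-06° × 111700 × cos 57.7° ≈ 0.2234 × 0.5344 = 0.11937 m.
Difference: 0.19276 − 0.11937 = 0.07339 m.
That is 0.0733901 m = 7.339 cm.

7.34 centimetres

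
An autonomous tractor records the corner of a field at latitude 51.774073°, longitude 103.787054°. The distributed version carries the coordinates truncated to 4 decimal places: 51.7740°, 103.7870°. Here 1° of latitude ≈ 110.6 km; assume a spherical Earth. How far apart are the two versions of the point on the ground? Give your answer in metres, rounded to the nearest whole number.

The latitude changed by +0.000073° and the longitude by +0.000054°.
N–S: 0.000073° × 110600 m/° = 8.0738 m.
East–west at this latitude: 0.000054° × 110600 × cos 51.774° ≈ 0.000054 × 68435.4 = 3.69551 m.
Combined displacement = (8.0738² + 3.69551²)^½ ≈ 8.87936 m.

9 metres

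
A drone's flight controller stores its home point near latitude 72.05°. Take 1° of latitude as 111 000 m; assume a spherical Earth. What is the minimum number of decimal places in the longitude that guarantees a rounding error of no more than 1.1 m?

5

At 72.05° one degree of longitude covers 111000 × cos 72.05° ≈ 111000 × 0.3082 ≈ 34208.7 m.
N decimal places → at most half a unit in the last place, 0.5 × 10⁻ᴺ° = 34208.7/2 × 10⁻ᴺ m.
Need 0.5 × 34208.7 × 10⁻ᴺ ≤ 1.1 → 10⁻ᴺ ≤ 6.431e-05, so N ≥ 4.19.
So 5 decimal places suffice (0.171 m); 4 would allow up to 1.71 m.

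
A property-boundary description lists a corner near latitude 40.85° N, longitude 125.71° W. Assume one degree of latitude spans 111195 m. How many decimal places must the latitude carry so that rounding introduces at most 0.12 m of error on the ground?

One degree of latitude covers 111195 m.
With N decimal places the half-ulp bound is 0.5·10⁻ᴺ°, or 0.5·10⁻ᴺ × 111195 m on the ground.
Setting 55597.5 × 10⁻ᴺ ≤ 0.12 gives 10ᴺ ≥ 4.633e+05, i.e. N ≥ 5.67.
N = 5 would give 0.556 m (too coarse); N = 6 gives 0.0556 m ≤ 0.12 m.

6 decimal places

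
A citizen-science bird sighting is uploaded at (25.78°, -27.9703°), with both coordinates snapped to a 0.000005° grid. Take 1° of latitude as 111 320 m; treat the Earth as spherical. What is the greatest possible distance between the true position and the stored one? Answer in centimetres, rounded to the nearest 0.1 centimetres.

With a 0.000005° grid the true value lies within half a step, ±0.000005°/2 = ±2.5e-06°, of the stored one.
N–S: 2.5e-06° × 111320 m/° = 0.2783 m.
East–west component at 25.78°: 2.5e-06° × 111320 × cos 25.78° ≈ 2.5e-06 × 100240 ≈ 0.250601 m.
The two errors are perpendicular, so the maximum displacement is √(0.2783² + 0.250601²) ≈ 0.374502 m.
That is 0.374502 m = 37.45 cm.

37.5 centimetres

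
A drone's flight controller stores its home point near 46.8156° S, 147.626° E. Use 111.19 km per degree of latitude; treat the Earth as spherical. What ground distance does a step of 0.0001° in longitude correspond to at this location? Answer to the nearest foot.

0.0001° of longitude at 46.8156° is 0.0001 × 111190 × cos 46.8156° ≈ 0.0001 × 76092.7 = 7.60927 m.
Converting: 7.60927 m × 3.2808 ft/m ≈ 24.965 ft.

25 feet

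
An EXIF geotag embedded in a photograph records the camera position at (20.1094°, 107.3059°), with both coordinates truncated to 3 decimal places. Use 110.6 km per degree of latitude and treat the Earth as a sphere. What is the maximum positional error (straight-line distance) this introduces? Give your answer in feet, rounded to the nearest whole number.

Truncating at 3 decimal places can drop up to a full unit in the last place, so each coordinate may be off by as much as 0.001°.
North–south component: 0.001° × 110600 = 110.6 m.
E–W at 20.1094°: 0.001° × 110600 × cos 20.1094° = 0.001 × 110600 × 0.9390 ≈ 103.858 m.
Worst case both components are at the extreme and orthogonal: √(110.6² + 103.858²) ≈ 151.719 m.
Converting: 151.719 m × 3.2808 ft/m ≈ 497.77 ft.

498 feet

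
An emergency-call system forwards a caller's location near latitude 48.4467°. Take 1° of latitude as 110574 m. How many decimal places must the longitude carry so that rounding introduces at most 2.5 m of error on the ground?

5

At 48.4467° one degree of longitude covers 110574 × cos 48.4467° ≈ 110574 × 0.6633 ≈ 73345.6 m.
N decimal places → at most half a unit in the last place, 0.5 × 10⁻ᴺ° = 73345.6/2 × 10⁻ᴺ m.
Setting 36672.8 × 10⁻ᴺ ≤ 2.5 gives 10ᴺ ≥ 1.467e+04, i.e. N ≥ 4.17.
N = 4 would give 3.67 m (too coarse); N = 5 gives 0.367 m ≤ 2.5 m.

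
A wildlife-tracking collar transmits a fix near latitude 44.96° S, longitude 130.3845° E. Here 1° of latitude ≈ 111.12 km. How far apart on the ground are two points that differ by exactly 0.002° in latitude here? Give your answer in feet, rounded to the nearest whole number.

0.002° × 111120 m/° = 222.24 m.
Converting: 222.24 m × 3.2808 ft/m ≈ 729.13 ft.

729 feet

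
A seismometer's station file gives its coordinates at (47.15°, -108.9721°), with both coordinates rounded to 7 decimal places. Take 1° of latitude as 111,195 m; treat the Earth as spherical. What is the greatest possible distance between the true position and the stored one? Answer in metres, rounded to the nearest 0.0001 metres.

Rounding to 7 decimal places leaves each coordinate within ±5e-08° of the true value.
Latitude error → 5e-08 × 111195 = 0.00555975 m along the meridian.
Longitude error → 5e-08 × 111195 × cos 47.15° = 5e-08 × 111195 × 0.6801 ≈ 0.00378108 m.
Worst case both components are at the extreme and orthogonal: √(0.00555975² + 0.00378108²) ≈ 0.00672365 m.

0.0067 metres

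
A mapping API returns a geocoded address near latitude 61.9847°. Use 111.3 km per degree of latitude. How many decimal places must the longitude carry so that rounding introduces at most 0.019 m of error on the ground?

At 61.9847° one degree of longitude covers 111300 × cos 61.9847° ≈ 111300 × 0.4697 ≈ 52278.4 m.
Rounding to N decimal places gives at most 0.5 × 10⁻ᴺ degrees of error, i.e. 0.5 × 10⁻ᴺ × 52278.4 m.
Setting 26139.2 × 10⁻ᴺ ≤ 0.019 gives 10ᴺ ≥ 1.376e+06, i.e. N ≥ 6.14.
At 6 places the error can reach 0.0261 m, but 7 places keeps it to 0.00261 m.

7 decimal places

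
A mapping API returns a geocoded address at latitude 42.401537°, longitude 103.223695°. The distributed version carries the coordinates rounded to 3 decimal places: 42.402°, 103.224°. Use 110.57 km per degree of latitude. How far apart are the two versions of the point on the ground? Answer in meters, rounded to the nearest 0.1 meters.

Δlat = 42.401537 − 42.402 = -0.000463°; Δlon = 103.223695 − 103.224 = -0.000305°.
N–S: -0.000463° × 110570 m/° = -51.1939 m.
E–W at 42.402°: -0.000305° × 110570 × cos 42.402° = -0.000305 × 110570 × 0.7384 ≈ -24.9028 m.
Hypotenuse of the two orthogonal shifts: √(51.1939² + 24.9028²) = 56.9295 m.

56.9 meters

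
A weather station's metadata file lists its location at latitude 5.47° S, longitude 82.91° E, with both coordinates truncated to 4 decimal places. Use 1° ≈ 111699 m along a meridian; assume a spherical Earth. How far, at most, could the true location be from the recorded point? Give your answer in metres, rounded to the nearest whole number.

16 metres

Truncating at 4 decimal places can drop up to a full unit in the last place, so each coordinate may be off by as much as 0.0001°.
N–S: 0.0001° × 111699 m/° = 11.1699 m.
East–west component at 5.47°: 0.0001° × 111699 × cos 5.47° ≈ 0.0001 × 111190 ≈ 11.119 m.
Worst case both components are at the extreme and orthogonal: √(11.1699² + 11.119²) ≈ 15.7607 m.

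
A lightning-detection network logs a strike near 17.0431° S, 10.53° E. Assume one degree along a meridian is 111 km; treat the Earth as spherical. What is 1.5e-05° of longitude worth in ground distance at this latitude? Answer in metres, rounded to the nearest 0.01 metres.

1.59 metres

At 17.0431° a degree of longitude is 111000 × cos 17.0431° ≈ 106125 m, so 1.5e-05° corresponds to 1.59188 m.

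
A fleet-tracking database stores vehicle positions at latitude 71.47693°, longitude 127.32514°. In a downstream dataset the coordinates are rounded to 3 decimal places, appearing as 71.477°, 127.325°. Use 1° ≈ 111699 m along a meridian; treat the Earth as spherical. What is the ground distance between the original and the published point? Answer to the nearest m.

9 m

The latitude changed by -0.00007° and the longitude by +0.00014°.
North–south shift: -0.00007 × 111699 = -7.81893 m.
E–W at 71.477°: 0.00014° × 111699 × cos 71.477° = 0.00014 × 111699 × 0.3177 ≈ 4.96792 m.
Combined displacement = (7.81893² + 4.96792²)^½ ≈ 9.26369 m.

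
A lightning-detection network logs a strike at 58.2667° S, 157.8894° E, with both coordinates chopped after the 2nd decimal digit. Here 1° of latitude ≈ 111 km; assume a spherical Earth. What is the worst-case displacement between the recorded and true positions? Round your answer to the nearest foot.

4115 feet

Truncating at 2 decimal places can drop up to a full unit in the last place, so each coordinate may be off by as much as 0.01°.
Latitude error → 0.01 × 111000 = 1110 m along the meridian.
Longitude error → 0.01 × 111000 × cos 58.2667° = 0.01 × 111000 × 0.5260 ≈ 583.822 m.
Combining orthogonally: (1110² + 583.822²)^½ ≈ 1254.17 m.
In feet: 1254.17 m ÷ 0.3048 ≈ 4114.7 ft.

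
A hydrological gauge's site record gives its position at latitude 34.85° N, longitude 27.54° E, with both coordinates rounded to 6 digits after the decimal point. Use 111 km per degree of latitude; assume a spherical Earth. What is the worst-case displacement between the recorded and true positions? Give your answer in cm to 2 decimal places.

Rounding to 6 decimal places leaves each coordinate within ±5e-07° of the true value.
N–S: 5e-07° × 111000 m/° = 0.0555 m.
Longitude error → 5e-07 × 111000 × cos 34.85° = 5e-07 × 111000 × 0.8207 ≈ 0.0455461 m.
The two errors are perpendicular, so the maximum displacement is √(0.0555² + 0.0455461²) ≈ 0.0717962 m.
That is 0.0717962 m = 7.1796 cm.

7.18 cm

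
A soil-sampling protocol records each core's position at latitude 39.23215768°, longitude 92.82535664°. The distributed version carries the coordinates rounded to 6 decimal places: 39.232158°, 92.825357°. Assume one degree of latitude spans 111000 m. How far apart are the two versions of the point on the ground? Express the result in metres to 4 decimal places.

0.0471 metres

The latitude changed by -0.00000032° and the longitude by -0.00000036°.
N–S: -0.00000032° × 111000 m/° = -0.03552 m.
East–west at this latitude: -0.00000036° × 111000 × cos 39.2322° ≈ -0.00000036 × 85979.4 = -0.0309526 m.
Combined displacement = (0.03552² + 0.0309526²)^½ ≈ 0.0471141 m.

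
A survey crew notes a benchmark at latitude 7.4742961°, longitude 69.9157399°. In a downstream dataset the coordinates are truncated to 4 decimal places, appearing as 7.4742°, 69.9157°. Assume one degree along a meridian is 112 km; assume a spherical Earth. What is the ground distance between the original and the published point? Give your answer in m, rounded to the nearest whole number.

The latitude changed by +0.0000961° and the longitude by +0.0000399°.
N–S: 0.0000961° × 112000 m/° = 10.7632 m.
East–west at this latitude: 0.0000399° × 112000 × cos 7.4742° ≈ 0.0000399 × 111048 = 4.43083 m.
Combined displacement = (10.7632² + 4.43083²)^½ ≈ 11.6395 m.

12 m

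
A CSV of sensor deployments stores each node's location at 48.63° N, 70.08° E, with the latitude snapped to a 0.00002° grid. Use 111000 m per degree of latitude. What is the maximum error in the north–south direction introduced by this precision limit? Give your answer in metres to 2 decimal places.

With a 0.00002° grid the true value lies within half a step, ±0.00002°/2 = ±1e-05°, of the stored one.
So the N–S error is at most 1e-05 × 111000 = 1.11 m.

1.11 metres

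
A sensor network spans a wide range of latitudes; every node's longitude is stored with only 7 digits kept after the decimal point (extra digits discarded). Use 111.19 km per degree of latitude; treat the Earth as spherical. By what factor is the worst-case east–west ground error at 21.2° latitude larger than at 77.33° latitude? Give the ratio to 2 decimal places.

4.25

Truncating at 7 decimal places can drop up to a full unit in the last place, so the longitude may be off by as much as 1e-07°.
At 21.2°: 1e-07° × 111190 × cos 21.2° = 1e-07 × 111190 × 0.9323 ≈ 0.010367 m.
At 77.33°: 1e-07° × 111190 × cos 77.33° = 1e-07 × 111190 × 0.2193 ≈ 0.0024388 m.
Ratio: 0.010367 / 0.0024388 = cos 21.2° / cos 77.33° ≈ 4.2507.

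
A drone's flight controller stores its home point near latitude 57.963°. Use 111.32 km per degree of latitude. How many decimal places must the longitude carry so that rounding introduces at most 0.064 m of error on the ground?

6 decimal places

At 57.963° one degree of longitude covers 111320 × cos 57.963° ≈ 111320 × 0.5305 ≈ 59051.6 m.
N decimal places → at most half a unit in the last place, 0.5 × 10⁻ᴺ° = 59051.6/2 × 10⁻ᴺ m.
Need 0.5 × 59051.6 × 10⁻ᴺ ≤ 0.064 → 10⁻ᴺ ≤ 2.168e-06, so N ≥ 5.66.
N = 5 would give 0.295 m (too coarse); N = 6 gives 0.0295 m ≤ 0.064 m.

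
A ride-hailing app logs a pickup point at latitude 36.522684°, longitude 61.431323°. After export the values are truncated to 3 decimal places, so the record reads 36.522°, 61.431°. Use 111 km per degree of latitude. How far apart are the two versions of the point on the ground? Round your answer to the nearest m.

81 m

Δlat = 36.522684 − 36.522 = +0.000684°; Δlon = 61.431323 − 61.431 = +0.000323°.
North–south shift: 0.000684 × 111000 = 75.924 m.
E–W at 36.522°: 0.000323° × 111000 × cos 36.522° = 0.000323 × 111000 × 0.8036 ≈ 28.8125 m.
Hypotenuse of the two orthogonal shifts: √(75.924² + 28.8125²) = 81.2072 m.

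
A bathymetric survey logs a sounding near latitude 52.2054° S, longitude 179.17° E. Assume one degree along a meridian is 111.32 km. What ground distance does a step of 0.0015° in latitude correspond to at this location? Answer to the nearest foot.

0.0015° × 111320 m/° = 166.98 m.
In feet: 166.98 m ÷ 0.3048 ≈ 547.83 ft.

548 feet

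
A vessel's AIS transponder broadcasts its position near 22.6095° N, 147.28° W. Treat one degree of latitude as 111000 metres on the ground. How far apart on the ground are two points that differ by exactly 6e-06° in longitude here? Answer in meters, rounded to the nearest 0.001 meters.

0.615 meters

One degree of longitude here spans 111000 × cos 22.6095° = 111000 × 0.9231 ≈ 102469 m; 6e-06° of that is 0.614816 m.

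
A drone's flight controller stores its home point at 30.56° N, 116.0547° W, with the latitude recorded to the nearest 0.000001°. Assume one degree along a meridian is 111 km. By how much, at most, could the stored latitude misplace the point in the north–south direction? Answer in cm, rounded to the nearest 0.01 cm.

Rounding to 6 decimal places leaves the latitude within ±5e-07° of the true value.
So the N–S error is at most 5e-07 × 111000 = 0.0555 m.
That is 0.0555 m = 5.55 cm.

5.55 cm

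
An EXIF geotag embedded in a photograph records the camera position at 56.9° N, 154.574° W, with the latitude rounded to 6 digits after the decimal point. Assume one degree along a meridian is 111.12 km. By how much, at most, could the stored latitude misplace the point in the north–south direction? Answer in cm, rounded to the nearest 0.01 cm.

Rounding to 6 decimal places leaves the latitude within ±5e-07° of the true value.
So the N–S error is at most 5e-07 × 111120 = 0.05556 m.
That is 0.05556 m = 5.556 cm.

5.56 cm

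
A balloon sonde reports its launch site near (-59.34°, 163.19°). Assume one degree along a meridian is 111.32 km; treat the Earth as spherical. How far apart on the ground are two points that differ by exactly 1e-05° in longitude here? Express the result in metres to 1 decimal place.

At 59.34° a degree of longitude is 111320 × cos 59.34° ≈ 56766.8 m, so 1e-05° corresponds to 0.567668 m.

0.6 metres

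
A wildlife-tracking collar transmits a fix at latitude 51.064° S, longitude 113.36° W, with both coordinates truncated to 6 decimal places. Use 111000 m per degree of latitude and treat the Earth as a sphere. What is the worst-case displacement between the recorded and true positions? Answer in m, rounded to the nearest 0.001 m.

Truncating at 6 decimal places can drop up to a full unit in the last place, so each coordinate may be off by as much as 1e-06°.
North–south component: 1e-06° × 111000 = 0.111 m.
East–west component at 51.064°: 1e-06° × 111000 × cos 51.064° ≈ 1e-06 × 69758.2 ≈ 0.0697582 m.
Worst case both components are at the extreme and orthogonal: √(0.111² + 0.0697582²) ≈ 0.1311 m.

0.131 m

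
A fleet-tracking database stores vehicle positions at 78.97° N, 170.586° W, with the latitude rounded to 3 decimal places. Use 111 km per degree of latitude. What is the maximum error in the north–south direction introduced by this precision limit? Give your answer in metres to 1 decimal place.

Rounding to 3 decimal places leaves the latitude within ±0.0005° of the true value.
So the N–S error is at most 0.0005 × 111000 = 55.5 m.

55.5 metres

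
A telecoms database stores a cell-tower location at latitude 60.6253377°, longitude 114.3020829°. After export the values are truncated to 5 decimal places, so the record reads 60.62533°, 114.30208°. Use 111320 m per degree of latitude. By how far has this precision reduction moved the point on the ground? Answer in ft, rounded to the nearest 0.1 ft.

2.9 ft

The latitude changed by +0.0000077° and the longitude by +0.0000029°.
North–south shift: 0.0000077 × 111320 = 0.857164 m.
East–west at this latitude: 0.0000029° × 111320 × cos 60.6253° ≈ 0.0000029 × 54604.5 = 0.158353 m.
Combined displacement = (0.857164² + 0.158353²)^½ ≈ 0.871668 m.
Converting: 0.871668 m × 3.2808 ft/m ≈ 2.8598 ft.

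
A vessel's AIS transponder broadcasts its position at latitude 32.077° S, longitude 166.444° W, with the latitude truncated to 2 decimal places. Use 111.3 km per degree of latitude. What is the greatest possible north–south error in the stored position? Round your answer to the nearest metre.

Truncating at 2 decimal places can drop up to a full unit in the last place, so the latitude may be off by as much as 0.01°.
So the N–S error is at most 0.01 × 111300 = 1113 m.

1113 metres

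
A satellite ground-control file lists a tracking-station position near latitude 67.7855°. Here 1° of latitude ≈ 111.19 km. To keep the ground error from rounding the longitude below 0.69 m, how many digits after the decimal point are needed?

At 67.7855° one degree of longitude covers 111190 × cos 67.7855° ≈ 111190 × 0.3781 ≈ 42038.2 m.
Rounding to N decimal places gives at most 0.5 × 10⁻ᴺ degrees of error, i.e. 0.5 × 10⁻ᴺ × 42038.2 m.
Need 0.5 × 42038.2 × 10⁻ᴺ ≤ 0.69 → 10⁻ᴺ ≤ 3.283e-05, so N ≥ 4.48.
So 5 decimal places suffice (0.21 m); 4 would allow up to 2.1 m.

5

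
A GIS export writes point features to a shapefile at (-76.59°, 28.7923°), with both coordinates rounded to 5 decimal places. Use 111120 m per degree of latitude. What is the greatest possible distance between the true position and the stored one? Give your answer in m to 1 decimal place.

0.6 m

Rounding to 5 decimal places leaves each coordinate within ±5e-06° of the true value.
N–S: 5e-06° × 111120 m/° = 0.5556 m.
East–west component at 76.59°: 5e-06° × 111120 × cos 76.59° ≈ 5e-06 × 25770.7 ≈ 0.128853 m.
Combining orthogonally: (0.5556² + 0.128853²)^½ ≈ 0.570346 m.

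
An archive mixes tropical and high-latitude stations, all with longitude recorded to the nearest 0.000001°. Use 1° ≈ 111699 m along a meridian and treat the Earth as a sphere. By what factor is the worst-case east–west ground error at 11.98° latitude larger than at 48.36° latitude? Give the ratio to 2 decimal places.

Rounding to 6 decimal places leaves the longitude within ±5e-07° of the true value.
At 11.98°: 5e-07° × 111699 × cos 11.98° = 5e-07 × 111699 × 0.9782 ≈ 0.054633 m.
Error at 48.36° = 5e-07° × 111699 × cos 48.36° ≈ 0.055849 × 0.6644 = 0.037109 m.
The ratio reduces to cos 11.98° / cos 48.36° = 0.9782/0.6644 ≈ 1.4722.

1.47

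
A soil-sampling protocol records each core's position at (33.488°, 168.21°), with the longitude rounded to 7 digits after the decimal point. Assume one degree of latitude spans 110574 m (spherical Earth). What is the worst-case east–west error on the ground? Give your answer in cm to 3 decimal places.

Rounding to 7 decimal places leaves the longitude within ±5e-08° of the true value.
One degree of longitude at 33.488° is 110574 × cos 33.488° ≈ 110574 × 0.8340 = 92218.9 m.
East–west error: 5e-08° × 92218.9 m/° ≈ 0.00461094 m.
That is 0.00461094 m = 0.46109 cm.

0.461 cm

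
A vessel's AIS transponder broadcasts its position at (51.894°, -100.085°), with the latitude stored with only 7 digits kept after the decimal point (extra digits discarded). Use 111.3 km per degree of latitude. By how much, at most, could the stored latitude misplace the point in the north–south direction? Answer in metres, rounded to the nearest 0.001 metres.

0.011 metres

Truncating at 7 decimal places can drop up to a full unit in the last place, so the latitude may be off by as much as 1e-07°.
Along the meridian that is 1e-07° × 111300 m/° = 0.01113 m.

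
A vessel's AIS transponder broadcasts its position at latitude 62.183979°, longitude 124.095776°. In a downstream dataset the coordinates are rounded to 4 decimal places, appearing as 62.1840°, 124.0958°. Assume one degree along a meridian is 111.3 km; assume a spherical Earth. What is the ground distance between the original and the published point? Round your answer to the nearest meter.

Δlat = 62.183979 − 62.1840 = -0.000021°; Δlon = 124.095776 − 124.0958 = -0.000024°.
N–S: -0.000021° × 111300 m/° = -2.3373 m.
East–west at this latitude: -0.000024° × 111300 × cos 62.184° ≈ -0.000024 × 51936.3 = -1.24647 m.
Hypotenuse of the two orthogonal shifts: √(2.3373² + 1.24647²) = 2.6489 m.

3 meters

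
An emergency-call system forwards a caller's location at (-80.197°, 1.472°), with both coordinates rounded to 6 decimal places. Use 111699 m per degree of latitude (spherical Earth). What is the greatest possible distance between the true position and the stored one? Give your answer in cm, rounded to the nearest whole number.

Rounding to 6 decimal places leaves each coordinate within ±5e-07° of the true value.
N–S: 5e-07° × 111699 m/° = 0.0558495 m.
E–W at 80.197°: 5e-07° × 111699 × cos 80.197° = 5e-07 × 111699 × 0.1703 ≈ 0.009509 m.
Worst case both components are at the extreme and orthogonal: √(0.0558495² + 0.009509²) ≈ 0.0566532 m.
That is 0.0566532 m = 5.6653 cm.

6 cm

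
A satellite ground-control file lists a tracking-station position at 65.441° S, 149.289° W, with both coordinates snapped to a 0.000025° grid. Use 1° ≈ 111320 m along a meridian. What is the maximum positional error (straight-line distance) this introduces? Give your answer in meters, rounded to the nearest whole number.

2 meters

With a 0.000025° grid the true value lies within half a step, ±0.000025°/2 = ±1.25e-05°, of the stored one.
North–south component: 1.25e-05° × 111320 = 1.3915 m.
East–west component at 65.441°: 1.25e-05° × 111320 × cos 65.441° ≈ 1.25e-05 × 46267.9 ≈ 0.578349 m.
Combining orthogonally: (1.3915² + 0.578349²)^½ ≈ 1.5069 m.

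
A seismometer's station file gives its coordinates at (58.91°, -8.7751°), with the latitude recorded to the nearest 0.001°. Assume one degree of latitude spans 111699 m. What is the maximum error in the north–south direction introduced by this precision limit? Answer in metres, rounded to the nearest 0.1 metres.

Rounding to 3 decimal places leaves the latitude within ±0.0005° of the true value.
Along the meridian that is 0.0005° × 111699 m/° = 55.8495 m.

55.8 metres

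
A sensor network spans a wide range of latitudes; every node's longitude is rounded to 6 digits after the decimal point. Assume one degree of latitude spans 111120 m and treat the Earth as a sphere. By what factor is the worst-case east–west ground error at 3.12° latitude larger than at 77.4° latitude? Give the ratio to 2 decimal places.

Rounding to 6 decimal places leaves the longitude within ±5e-07° of the true value.
At 3.12°: 5e-07° × 111120 × cos 3.12° = 5e-07 × 111120 × 0.9985 ≈ 0.055478 m.
Error at 77.4° = 5e-07° × 111120 × cos 77.4° ≈ 0.05556 × 0.2181 = 0.01212 m.
The ratio reduces to cos 3.12° / cos 77.4° = 0.9985/0.2181 ≈ 4.5773.

4.58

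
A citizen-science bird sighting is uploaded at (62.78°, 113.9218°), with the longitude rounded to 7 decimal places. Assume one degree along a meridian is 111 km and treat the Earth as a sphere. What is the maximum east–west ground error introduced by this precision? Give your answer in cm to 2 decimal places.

0.25 cm

Rounding to 7 decimal places leaves the longitude within ±5e-08° of the true value.
One degree of longitude at 62.78° is 111000 × cos 62.78° ≈ 111000 × 0.4574 = 50772.3 m.
Maximum E–W displacement: 5e-08 × 50772.3 = 0.00253862 m.
That is 0.00253862 m = 0.25386 cm.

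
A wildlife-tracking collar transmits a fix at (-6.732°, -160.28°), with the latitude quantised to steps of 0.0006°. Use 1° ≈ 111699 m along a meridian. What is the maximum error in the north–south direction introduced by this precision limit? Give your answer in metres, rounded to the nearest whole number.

34 metres

With a 0.0006° grid the true value lies within half a step, ±0.0006°/2 = ±0.0003°, of the stored one.
Along the meridian that is 0.0003° × 111699 m/° = 33.5097 m.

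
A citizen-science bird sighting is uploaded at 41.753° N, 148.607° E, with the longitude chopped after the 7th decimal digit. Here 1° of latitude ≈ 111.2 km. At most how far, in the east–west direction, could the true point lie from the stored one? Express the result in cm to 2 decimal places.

Truncating at 7 decimal places can drop up to a full unit in the last place, so the longitude may be off by as much as 1e-07°.
At latitude 41.753° a degree of longitude spans 111200 m × cos 41.753° = 111200 × 0.7460 ≈ 82957.7 m.
East–west error: 1e-07° × 82957.7 m/° ≈ 0.00829577 m.
That is 0.00829577 m = 0.82958 cm.

0.83 cm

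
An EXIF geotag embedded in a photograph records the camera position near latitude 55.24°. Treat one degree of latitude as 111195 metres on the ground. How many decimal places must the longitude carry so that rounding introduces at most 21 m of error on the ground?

4

At 55.24° one degree of longitude covers 111195 × cos 55.24° ≈ 111195 × 0.5701 ≈ 63396.7 m.
Rounding to N decimal places gives at most 0.5 × 10⁻ᴺ degrees of error, i.e. 0.5 × 10⁻ᴺ × 63396.7 m.
Need 0.5 × 63396.7 × 10⁻ᴺ ≤ 21 → 10⁻ᴺ ≤ 6.625e-04, so N ≥ 3.18.
N = 3 would give 31.7 m (too coarse); N = 4 gives 3.17 m ≤ 21 m.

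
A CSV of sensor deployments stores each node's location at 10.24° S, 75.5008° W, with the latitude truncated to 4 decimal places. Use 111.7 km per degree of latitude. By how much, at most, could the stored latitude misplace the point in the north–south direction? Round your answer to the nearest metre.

Truncating at 4 decimal places can drop up to a full unit in the last place, so the latitude may be off by as much as 0.0001°.
North–south distance: 0.0001° × 111700 m/° = 11.17 m.

11 metres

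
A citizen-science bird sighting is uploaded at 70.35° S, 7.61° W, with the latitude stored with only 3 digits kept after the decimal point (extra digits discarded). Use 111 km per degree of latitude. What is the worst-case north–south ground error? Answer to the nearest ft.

364 ft

Truncating at 3 decimal places can drop up to a full unit in the last place, so the latitude may be off by as much as 0.001°.
So the N–S error is at most 0.001 × 111000 = 111 m.
In feet: 111 m ÷ 0.3048 ≈ 364.17 ft.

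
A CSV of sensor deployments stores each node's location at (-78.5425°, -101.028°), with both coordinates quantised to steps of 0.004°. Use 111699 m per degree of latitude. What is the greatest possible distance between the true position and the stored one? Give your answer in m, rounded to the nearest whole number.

228 m

With a 0.004° grid the true value lies within half a step, ±0.004°/2 = ±0.002°, of the stored one.
Latitude error → 0.002 × 111699 = 223.398 m along the meridian.
Longitude error → 0.002 × 111699 × cos 78.5425° = 0.002 × 111699 × 0.1986 ≈ 44.376 m.
Combining orthogonally: (223.398² + 44.376²)^½ ≈ 227.763 m.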